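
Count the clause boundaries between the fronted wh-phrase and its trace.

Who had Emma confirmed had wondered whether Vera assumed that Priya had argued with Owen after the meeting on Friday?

"who" is extracted from the subject of "wondered".
Boundaries crossed, outermost first: [Ø] — 1 in total.

1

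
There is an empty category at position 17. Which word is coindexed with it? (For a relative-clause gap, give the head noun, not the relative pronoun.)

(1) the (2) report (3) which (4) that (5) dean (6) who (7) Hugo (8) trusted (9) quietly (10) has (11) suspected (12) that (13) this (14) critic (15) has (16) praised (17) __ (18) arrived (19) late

2

The gap at 17 is the object of "praised", inside a relative clause.
The relative pronoun is "which" (word 3); it is bound by the head noun immediately before it.
Its filler is the head noun "report", at word 2.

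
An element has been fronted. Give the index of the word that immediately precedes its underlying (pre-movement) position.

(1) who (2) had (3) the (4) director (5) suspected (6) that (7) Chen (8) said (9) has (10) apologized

The displaced element is "who" (word 1).
It is linked across 2 clause boundaries (that → Ø).
It functions as the subject of "apologized", so the gap sits immediately after word 8 ("said").
Base order: The director had suspected that Chen said that who has apologized.

8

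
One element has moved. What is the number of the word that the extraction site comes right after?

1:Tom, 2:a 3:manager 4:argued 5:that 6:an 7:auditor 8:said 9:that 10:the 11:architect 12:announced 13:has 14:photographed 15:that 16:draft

12

The displaced element is "Tom" (word 1).
It is linked across 3 clause boundaries (that → that → Ø).
It functions as the subject of "photographed", so the gap sits immediately after word 12 ("announced").
Base order: A manager argued that an auditor said that the architect announced that Tom has photographed that draft.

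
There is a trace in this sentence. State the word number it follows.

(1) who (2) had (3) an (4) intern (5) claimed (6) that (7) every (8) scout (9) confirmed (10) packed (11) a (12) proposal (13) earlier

9

The displaced element is "who" (word 1).
It is linked across 2 clause boundaries (that → Ø).
It functions as the subject of "packed", so the gap sits immediately after word 9 ("confirmed").
Base order: An intern had claimed that every scout confirmed who packed a proposal earlier.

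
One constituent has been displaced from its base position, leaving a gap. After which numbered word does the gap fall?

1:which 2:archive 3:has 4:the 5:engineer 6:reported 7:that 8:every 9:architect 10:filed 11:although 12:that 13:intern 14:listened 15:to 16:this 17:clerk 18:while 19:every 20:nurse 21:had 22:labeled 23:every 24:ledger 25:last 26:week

The displaced element is "which archive" (word 2).
It is linked across 1 clause boundary (that).
It functions as the direct object of "filed", so the gap sits immediately after word 10 ("filed").
Base order: The engineer has reported that every architect filed which archive although that intern listened to this clerk while every nurse had labeled every ledger last week.

10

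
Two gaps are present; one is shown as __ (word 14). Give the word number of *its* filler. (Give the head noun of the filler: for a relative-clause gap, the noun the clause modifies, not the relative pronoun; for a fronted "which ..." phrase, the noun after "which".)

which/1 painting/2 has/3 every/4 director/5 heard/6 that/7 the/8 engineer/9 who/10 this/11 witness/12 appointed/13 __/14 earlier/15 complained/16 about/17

9

The marked gap is inside the relative clause, the direct object of "appointed".
Its filler is the head noun "engineer" (via "who"), at word 9.
(The other dependency links word 2 to a gap after word 17.)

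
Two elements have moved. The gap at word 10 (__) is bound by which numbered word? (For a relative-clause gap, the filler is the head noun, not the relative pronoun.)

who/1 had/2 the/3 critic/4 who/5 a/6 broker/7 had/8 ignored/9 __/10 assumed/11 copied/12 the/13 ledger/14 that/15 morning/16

4

The marked gap is inside the relative clause, the direct object of "ignored".
Its filler is the head noun "critic" (via "who"), at word 4.
(The other dependency links word 1 to a gap after word 11.)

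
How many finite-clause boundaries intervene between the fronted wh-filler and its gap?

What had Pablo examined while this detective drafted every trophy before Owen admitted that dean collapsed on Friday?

"what" originates inside the matrix clause — no clause boundary is crossed.

0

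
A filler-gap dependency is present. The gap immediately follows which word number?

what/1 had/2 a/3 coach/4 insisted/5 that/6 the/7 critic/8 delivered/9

The displaced element is "what" (word 1).
It is linked across 1 clause boundary (that).
It functions as the direct object of "delivered", so the gap sits immediately after word 9 ("delivered").
Base order: A coach had insisted that the critic delivered what.

9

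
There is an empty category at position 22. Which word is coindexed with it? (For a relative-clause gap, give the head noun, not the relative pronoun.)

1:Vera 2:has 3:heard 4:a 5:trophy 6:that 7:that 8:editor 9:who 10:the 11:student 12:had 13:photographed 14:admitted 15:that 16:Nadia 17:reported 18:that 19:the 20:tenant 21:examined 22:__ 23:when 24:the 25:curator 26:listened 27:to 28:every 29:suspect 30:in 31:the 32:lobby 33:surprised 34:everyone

5

The gap at 22 is the object of "examined", inside a relative clause.
The relative pronoun is "that" (word 6); it is bound by the head noun immediately before it.
Its filler is the head noun "trophy", at word 5.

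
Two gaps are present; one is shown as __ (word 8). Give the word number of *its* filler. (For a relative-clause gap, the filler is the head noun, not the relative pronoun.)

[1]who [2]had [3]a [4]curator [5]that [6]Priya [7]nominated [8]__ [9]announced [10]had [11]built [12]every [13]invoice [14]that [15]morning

4

The marked gap is inside the relative clause, the direct object of "nominated".
Its filler is the head noun "curator" (via "that"), at word 4.
(The other dependency links word 1 to a gap after word 9.)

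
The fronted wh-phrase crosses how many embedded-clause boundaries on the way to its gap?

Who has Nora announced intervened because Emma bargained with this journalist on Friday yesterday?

1

"who" is extracted from the subject of "intervened".
Boundaries crossed, outermost first: [Ø] — 1 in total.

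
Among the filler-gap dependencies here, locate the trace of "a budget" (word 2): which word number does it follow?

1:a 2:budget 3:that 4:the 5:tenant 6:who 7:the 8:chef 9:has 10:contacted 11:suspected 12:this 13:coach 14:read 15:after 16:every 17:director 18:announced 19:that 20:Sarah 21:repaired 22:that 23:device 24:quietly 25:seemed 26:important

The displaced element is "a budget" (word 2).
It is linked across 1 clause boundary (Ø).
It functions as the direct object of "read", so the gap sits immediately after word 14 ("read").
Base order: The tenant who the chef has contacted suspected this coach read a budget after every director announced that Sarah repaired that device quietly.

14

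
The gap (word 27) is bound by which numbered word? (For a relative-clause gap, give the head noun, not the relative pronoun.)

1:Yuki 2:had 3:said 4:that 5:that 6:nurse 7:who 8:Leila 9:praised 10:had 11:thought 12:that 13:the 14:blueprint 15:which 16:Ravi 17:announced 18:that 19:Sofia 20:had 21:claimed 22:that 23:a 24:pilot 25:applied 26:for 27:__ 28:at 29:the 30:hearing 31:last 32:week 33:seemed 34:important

The gap at 27 is the prepositional object of "applied", inside a relative clause.
The relative pronoun is "which" (word 15); it is bound by the head noun immediately before it.
Its filler is the head noun "blueprint", at word 14.

14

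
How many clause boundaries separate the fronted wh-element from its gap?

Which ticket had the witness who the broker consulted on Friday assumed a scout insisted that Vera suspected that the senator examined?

3

"which ticket" is extracted from the object of "examined".
Boundaries crossed, outermost first: [Ø], [that], [that] — 3 in total.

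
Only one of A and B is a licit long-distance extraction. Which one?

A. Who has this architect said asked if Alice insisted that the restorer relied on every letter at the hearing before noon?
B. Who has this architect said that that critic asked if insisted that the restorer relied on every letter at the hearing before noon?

A

In B, the wh-phrase is extracted from inside a wh-island (introduced by "if"), which blocks movement.
In A, the extraction path crosses only that-complement boundaries, which are transparent.
So A is grammatical.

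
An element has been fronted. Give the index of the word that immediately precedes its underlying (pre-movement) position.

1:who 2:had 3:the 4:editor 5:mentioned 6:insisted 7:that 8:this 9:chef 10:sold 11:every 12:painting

The displaced element is "who" (word 1).
It is linked across 1 clause boundary (Ø).
It functions as the subject of "insisted", so the gap sits immediately after word 5 ("mentioned").
Base order: The editor had mentioned who insisted that this chef sold every painting.

5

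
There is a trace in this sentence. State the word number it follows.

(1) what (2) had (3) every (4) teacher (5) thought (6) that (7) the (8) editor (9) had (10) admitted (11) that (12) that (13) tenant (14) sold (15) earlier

14

The displaced element is "what" (word 1).
It is linked across 2 clause boundaries (that → that).
It functions as the direct object of "sold", so the gap sits immediately after word 14 ("sold").
Base order: Every teacher had thought that the editor had admitted that that tenant sold what earlier.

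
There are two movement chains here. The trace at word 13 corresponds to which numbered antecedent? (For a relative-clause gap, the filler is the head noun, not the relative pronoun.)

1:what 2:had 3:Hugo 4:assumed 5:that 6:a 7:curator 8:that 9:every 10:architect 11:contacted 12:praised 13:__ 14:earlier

1

The marked gap is the direct object of "praised".
Its filler is the fronted wh-phrase "what", at word 1.
(The other dependency links word 7 to a gap after word 11.)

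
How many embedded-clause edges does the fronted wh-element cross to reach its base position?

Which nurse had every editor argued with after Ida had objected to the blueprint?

0

"which nurse" originates inside the matrix clause — no clause boundary is crossed.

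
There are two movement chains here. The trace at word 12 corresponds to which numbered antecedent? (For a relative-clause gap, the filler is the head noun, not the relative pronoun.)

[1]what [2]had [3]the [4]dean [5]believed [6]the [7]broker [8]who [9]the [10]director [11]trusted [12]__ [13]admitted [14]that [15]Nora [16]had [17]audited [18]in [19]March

7

The marked gap is inside the relative clause, the direct object of "trusted".
Its filler is the head noun "broker" (via "who"), at word 7.
(The other dependency links word 1 to a gap after word 17.)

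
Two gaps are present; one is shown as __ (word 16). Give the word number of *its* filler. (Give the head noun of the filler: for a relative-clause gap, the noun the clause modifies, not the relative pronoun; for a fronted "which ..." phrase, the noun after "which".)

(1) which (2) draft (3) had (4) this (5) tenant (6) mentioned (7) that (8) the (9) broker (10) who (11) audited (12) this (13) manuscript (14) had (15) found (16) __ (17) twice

2

The marked gap is the direct object of "found".
Its filler is the fronted wh-phrase "which draft", at word 2.
(The other dependency links word 9 to a gap after word 10.)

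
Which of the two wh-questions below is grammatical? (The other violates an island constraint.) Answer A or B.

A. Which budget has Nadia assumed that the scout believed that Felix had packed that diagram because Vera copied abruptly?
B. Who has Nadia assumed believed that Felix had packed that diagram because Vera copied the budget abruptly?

In A, the wh-phrase is extracted from inside an adjunct island (introduced by "because"), which blocks movement.
In B, the extraction path crosses only that-complement boundaries, which are transparent.
So B is grammatical.

B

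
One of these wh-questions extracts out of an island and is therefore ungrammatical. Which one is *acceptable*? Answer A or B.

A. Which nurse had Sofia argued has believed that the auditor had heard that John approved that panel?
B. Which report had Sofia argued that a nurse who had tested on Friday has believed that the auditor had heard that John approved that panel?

In B, the wh-phrase is extracted from inside a complex-NP island (relative clause) (introduced by "who"), which blocks movement.
In A, the extraction path crosses only that-complement boundaries, which are transparent.
So A is grammatical.

A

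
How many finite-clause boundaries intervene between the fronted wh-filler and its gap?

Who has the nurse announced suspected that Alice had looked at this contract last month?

"who" is extracted from the subject of "suspected".
Boundaries crossed, outermost first: [Ø] — 1 in total.

1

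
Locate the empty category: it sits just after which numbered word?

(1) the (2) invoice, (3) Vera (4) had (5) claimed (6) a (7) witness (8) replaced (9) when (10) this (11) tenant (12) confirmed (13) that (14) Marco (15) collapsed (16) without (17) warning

The displaced element is "the invoice" (word 2).
It is linked across 1 clause boundary (Ø).
It functions as the direct object of "replaced", so the gap sits immediately after word 8 ("replaced").
Base order: Vera had claimed a witness replaced the invoice when this tenant confirmed that Marco collapsed without warning.

8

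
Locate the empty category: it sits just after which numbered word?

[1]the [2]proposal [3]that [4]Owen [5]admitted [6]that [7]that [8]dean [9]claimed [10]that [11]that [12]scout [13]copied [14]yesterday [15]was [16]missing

The displaced element is "the proposal" (word 2).
It is linked across 2 clause boundaries (that → that).
It functions as the direct object of "copied", so the gap sits immediately after word 13 ("copied").
Base order: Owen admitted that that dean claimed that that scout copied the proposal yesterday.

13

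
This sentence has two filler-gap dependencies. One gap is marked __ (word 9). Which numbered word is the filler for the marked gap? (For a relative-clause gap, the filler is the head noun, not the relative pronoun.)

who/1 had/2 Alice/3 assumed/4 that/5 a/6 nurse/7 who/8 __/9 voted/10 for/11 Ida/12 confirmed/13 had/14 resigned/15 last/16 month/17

7

The marked gap is inside the relative clause, the subject of "voted".
Its filler is the head noun "nurse" (via "who"), at word 7.
(The other dependency links word 1 to a gap after word 13.)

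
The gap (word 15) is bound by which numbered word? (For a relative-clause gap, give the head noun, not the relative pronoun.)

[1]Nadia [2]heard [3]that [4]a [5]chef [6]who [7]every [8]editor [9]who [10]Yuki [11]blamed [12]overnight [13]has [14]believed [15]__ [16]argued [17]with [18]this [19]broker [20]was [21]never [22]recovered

The gap at 15 is the subject of "argued", inside a relative clause.
The relative pronoun is "who" (word 6); it is bound by the head noun immediately before it.
Its filler is the head noun "chef", at word 5.

5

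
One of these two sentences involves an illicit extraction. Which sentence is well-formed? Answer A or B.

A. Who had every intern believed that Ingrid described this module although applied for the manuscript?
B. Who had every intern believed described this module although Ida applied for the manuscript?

In A, the wh-phrase is extracted from inside an adjunct island (introduced by "although"), which blocks movement.
In B, the extraction path crosses only that-complement boundaries, which are transparent.
So B is grammatical.

B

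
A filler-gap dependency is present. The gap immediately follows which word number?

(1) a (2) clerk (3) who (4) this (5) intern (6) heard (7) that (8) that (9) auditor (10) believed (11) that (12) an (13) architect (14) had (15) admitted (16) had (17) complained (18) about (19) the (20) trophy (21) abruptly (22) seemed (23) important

The displaced element is "a clerk" (word 2).
It is linked across 3 clause boundaries (that → that → Ø).
It functions as the subject of "complained", so the gap sits immediately after word 15 ("admitted").
Base order: This intern heard that that auditor believed that an architect had admitted a clerk had complained about the trophy abruptly.

15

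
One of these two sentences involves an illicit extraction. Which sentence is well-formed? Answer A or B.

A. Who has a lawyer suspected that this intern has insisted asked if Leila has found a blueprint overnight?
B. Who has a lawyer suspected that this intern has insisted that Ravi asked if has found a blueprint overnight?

A

In B, the wh-phrase is extracted from inside a wh-island (introduced by "if"), which blocks movement.
In A, the extraction path crosses only that-complement boundaries, which are transparent.
So A is grammatical.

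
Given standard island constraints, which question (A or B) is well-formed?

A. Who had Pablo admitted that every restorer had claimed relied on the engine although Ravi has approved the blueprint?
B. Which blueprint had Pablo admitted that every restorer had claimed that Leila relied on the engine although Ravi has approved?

In B, the wh-phrase is extracted from inside an adjunct island (introduced by "although"), which blocks movement.
In A, the extraction path crosses only that-complement boundaries, which are transparent.
So A is grammatical.

A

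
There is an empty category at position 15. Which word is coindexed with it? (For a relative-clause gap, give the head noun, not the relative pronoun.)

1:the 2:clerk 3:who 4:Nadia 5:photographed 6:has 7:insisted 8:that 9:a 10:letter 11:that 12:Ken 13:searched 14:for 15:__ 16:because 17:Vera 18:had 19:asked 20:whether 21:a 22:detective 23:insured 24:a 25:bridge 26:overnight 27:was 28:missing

The gap at 15 is the prepositional object of "searched", inside a relative clause.
The relative pronoun is "that" (word 11); it is bound by the head noun immediately before it.
Its filler is the head noun "letter", at word 10.

10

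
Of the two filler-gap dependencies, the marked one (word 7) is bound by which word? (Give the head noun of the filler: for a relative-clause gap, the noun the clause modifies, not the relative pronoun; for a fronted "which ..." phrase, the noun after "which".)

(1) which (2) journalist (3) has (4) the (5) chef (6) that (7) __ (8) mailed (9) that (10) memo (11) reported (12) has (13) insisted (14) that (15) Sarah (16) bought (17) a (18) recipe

5

The marked gap is inside the relative clause, the subject of "mailed".
Its filler is the head noun "chef" (via "that"), at word 5.
(The other dependency links word 2 to a gap after word 11.)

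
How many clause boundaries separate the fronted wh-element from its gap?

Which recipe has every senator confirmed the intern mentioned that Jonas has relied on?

2

"which recipe" is extracted from the PP object of "relied".
Boundaries crossed, outermost first: [Ø], [that] — 2 in total.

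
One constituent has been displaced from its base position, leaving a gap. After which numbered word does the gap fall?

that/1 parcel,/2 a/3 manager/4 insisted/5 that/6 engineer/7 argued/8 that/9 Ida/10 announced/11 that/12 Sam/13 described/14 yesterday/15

The displaced element is "that parcel" (word 2).
It is linked across 3 clause boundaries (Ø → that → that).
It functions as the direct object of "described", so the gap sits immediately after word 14 ("described").
Base order: A manager insisted that engineer argued that Ida announced that Sam described that parcel yesterday.

14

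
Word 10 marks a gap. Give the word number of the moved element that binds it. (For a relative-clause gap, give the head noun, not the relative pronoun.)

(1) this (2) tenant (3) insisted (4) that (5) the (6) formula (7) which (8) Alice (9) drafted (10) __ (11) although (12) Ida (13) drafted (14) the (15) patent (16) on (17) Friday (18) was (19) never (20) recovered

6

The gap at 10 is the object of "drafted", inside a relative clause.
The relative pronoun is "which" (word 7); it is bound by the head noun immediately before it.
Its filler is the head noun "formula", at word 6.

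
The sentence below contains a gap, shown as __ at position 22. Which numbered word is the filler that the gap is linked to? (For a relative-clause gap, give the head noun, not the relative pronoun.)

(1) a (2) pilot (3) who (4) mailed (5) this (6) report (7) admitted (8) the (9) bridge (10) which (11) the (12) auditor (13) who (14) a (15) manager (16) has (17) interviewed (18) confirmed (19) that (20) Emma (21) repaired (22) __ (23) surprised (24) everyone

The gap at 22 is the object of "repaired", inside a relative clause.
The relative pronoun is "which" (word 10); it is bound by the head noun immediately before it.
Its filler is the head noun "bridge", at word 9.

9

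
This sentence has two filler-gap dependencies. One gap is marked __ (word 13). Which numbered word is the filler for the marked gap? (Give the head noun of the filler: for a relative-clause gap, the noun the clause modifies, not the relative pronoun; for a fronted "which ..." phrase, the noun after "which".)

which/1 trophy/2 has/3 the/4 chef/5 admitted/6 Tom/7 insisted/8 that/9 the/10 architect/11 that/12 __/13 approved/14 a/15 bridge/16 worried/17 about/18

11

The marked gap is inside the relative clause, the subject of "approved".
Its filler is the head noun "architect" (via "that"), at word 11.
(The other dependency links word 2 to a gap after word 18.)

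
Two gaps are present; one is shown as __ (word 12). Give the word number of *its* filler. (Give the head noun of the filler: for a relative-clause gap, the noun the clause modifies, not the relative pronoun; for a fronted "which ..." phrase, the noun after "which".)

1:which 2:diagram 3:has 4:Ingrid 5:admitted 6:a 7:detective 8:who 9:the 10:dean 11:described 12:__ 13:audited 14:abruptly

The marked gap is inside the relative clause, the direct object of "described".
Its filler is the head noun "detective" (via "who"), at word 7.
(The other dependency links word 2 to a gap after word 13.)

7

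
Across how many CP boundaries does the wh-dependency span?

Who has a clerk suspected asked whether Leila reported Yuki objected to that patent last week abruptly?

"who" is extracted from the subject of "asked".
Boundaries crossed, outermost first: [Ø] — 1 in total.

1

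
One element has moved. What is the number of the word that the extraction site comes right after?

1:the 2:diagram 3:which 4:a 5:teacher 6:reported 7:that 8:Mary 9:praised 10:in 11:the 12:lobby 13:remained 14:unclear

9

The displaced element is "the diagram" (word 2).
It is linked across 1 clause boundary (that).
It functions as the direct object of "praised", so the gap sits immediately after word 9 ("praised").
Base order: A teacher reported that Mary praised the diagram in the lobby.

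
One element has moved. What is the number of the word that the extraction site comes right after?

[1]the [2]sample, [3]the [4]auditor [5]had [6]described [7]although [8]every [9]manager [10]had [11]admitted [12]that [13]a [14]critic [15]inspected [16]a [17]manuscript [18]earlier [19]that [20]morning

The displaced element is "the sample" (word 2).
It functions as the direct object of "described", so the gap sits immediately after word 6 ("described").
Base order: The auditor had described the sample although every manager had admitted that a critic inspected a manuscript earlier that morning.

6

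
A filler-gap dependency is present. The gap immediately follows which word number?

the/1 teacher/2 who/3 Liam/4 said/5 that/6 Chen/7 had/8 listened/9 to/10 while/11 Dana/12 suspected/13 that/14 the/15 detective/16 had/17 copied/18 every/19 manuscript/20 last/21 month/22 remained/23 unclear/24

The displaced element is "the teacher" (word 2).
It is linked across 1 clause boundary (that).
It functions as the object of the preposition "to" of "listened", so the gap sits immediately after word 10 ("to").
Base order: Liam said that Chen had listened to the teacher while Dana suspected that the detective had copied every manuscript last month.

10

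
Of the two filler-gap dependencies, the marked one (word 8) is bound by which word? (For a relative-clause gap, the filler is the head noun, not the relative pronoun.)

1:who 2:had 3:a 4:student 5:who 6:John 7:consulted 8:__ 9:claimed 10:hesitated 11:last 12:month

The marked gap is inside the relative clause, the direct object of "consulted".
Its filler is the head noun "student" (via "who"), at word 4.
(The other dependency links word 1 to a gap after word 9.)

4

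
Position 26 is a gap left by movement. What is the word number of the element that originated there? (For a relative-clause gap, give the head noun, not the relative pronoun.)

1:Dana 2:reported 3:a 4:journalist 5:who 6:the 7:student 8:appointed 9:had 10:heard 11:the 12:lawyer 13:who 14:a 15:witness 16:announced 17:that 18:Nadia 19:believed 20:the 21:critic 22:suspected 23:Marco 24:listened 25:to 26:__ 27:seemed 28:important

The gap at 26 is the prepositional object of "listened", inside a relative clause.
The relative pronoun is "who" (word 13); it is bound by the head noun immediately before it.
Its filler is the head noun "lawyer", at word 12.

12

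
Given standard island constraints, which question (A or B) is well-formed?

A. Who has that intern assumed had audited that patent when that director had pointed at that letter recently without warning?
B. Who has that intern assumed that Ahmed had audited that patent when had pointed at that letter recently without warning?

In B, the wh-phrase is extracted from inside an adjunct island (introduced by "when"), which blocks movement.
In A, the extraction path crosses only that-complement boundaries, which are transparent.
So A is grammatical.

A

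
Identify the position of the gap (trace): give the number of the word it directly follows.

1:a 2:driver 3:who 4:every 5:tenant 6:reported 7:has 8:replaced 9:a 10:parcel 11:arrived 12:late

The displaced element is "a driver" (word 2).
It is linked across 1 clause boundary (Ø).
It functions as the subject of "replaced", so the gap sits immediately after word 6 ("reported").
Base order: Every tenant reported a driver has replaced a parcel.

6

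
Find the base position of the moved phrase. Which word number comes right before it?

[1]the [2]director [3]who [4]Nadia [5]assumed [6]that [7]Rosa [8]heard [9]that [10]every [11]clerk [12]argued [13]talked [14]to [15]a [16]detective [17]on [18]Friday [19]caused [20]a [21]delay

12

The displaced element is "the director" (word 2).
It is linked across 3 clause boundaries (that → that → Ø).
It functions as the subject of "talked", so the gap sits immediately after word 12 ("argued").
Base order: Nadia assumed that Rosa heard that every clerk argued the director talked to a detective on Friday.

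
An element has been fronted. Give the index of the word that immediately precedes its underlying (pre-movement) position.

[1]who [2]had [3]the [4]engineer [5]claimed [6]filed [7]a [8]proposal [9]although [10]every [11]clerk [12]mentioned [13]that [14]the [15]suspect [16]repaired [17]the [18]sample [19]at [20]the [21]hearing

The displaced element is "who" (word 1).
It is linked across 1 clause boundary (Ø).
It functions as the subject of "filed", so the gap sits immediately after word 5 ("claimed").
Base order: The engineer had claimed that who filed a proposal although every clerk mentioned that the suspect repaired the sample at the hearing.

5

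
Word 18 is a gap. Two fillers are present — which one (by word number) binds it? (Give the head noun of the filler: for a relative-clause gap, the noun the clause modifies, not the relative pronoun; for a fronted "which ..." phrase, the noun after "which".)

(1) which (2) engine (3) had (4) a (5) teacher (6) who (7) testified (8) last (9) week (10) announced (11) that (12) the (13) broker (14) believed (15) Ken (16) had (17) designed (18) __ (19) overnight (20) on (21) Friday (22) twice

2

The marked gap is the direct object of "designed".
Its filler is the fronted wh-phrase "which engine", at word 2.
(The other dependency links word 5 to a gap after word 6.)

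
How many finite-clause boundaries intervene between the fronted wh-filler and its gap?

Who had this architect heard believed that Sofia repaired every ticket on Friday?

"who" is extracted from the subject of "believed".
Boundaries crossed, outermost first: [Ø] — 1 in total.

1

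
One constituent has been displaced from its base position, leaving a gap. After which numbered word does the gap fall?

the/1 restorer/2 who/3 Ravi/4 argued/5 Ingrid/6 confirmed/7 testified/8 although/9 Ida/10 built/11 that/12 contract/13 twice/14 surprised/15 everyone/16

The displaced element is "the restorer" (word 2).
It is linked across 2 clause boundaries (Ø → Ø).
It functions as the subject of "testified", so the gap sits immediately after word 7 ("confirmed").
Base order: Ravi argued Ingrid confirmed the restorer testified although Ida built that contract twice.

7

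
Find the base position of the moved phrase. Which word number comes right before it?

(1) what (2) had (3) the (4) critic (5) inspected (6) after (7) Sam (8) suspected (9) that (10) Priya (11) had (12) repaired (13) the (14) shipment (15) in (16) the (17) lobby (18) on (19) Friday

5

The displaced element is "what" (word 1).
It functions as the direct object of "inspected", so the gap sits immediately after word 5 ("inspected").
Base order: The critic had inspected what after Sam suspected that Priya had repaired the shipment in the lobby on Friday.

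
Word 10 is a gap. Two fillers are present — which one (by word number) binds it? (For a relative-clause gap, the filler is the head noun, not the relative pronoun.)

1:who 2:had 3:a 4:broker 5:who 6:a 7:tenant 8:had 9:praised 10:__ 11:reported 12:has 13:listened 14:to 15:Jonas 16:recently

4

The marked gap is inside the relative clause, the direct object of "praised".
Its filler is the head noun "broker" (via "who"), at word 4.
(The other dependency links word 1 to a gap after word 11.)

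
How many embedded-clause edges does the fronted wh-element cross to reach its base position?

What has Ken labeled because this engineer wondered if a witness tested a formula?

"what" originates inside the matrix clause — no clause boundary is crossed.

0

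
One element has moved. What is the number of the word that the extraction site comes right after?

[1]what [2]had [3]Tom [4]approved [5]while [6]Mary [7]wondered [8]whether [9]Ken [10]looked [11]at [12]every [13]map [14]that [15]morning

The displaced element is "what" (word 1).
It functions as the direct object of "approved", so the gap sits immediately after word 4 ("approved").
Base order: Tom had approved what while Mary wondered whether Ken looked at every map that morning.

4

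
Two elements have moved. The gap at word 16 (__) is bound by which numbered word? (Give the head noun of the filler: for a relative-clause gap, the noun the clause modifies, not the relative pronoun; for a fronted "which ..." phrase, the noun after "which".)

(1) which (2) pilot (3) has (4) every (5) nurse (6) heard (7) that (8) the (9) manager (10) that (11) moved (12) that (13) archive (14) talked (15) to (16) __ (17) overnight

The marked gap is the object of the preposition "to" of "talked".
Its filler is the fronted wh-phrase "which pilot", at word 2.
(The other dependency links word 9 to a gap after word 10.)

2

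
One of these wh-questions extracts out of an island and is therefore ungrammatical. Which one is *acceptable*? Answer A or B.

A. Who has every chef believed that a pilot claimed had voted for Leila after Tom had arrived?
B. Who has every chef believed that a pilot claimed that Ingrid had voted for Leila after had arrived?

In B, the wh-phrase is extracted from inside an adjunct island (introduced by "after"), which blocks movement.
In A, the extraction path crosses only that-complement boundaries, which are transparent.
So A is grammatical.

A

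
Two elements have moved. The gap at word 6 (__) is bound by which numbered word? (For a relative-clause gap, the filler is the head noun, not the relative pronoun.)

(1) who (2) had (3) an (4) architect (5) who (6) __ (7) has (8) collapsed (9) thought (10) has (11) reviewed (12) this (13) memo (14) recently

The marked gap is inside the relative clause, the subject of "collapsed".
Its filler is the head noun "architect" (via "who"), at word 4.
(The other dependency links word 1 to a gap after word 9.)

4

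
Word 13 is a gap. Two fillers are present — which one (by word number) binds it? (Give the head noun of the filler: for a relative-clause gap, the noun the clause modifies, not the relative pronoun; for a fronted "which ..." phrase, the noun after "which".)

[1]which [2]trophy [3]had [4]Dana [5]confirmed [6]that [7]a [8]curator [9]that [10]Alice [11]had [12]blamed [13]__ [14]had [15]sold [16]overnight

8

The marked gap is inside the relative clause, the direct object of "blamed".
Its filler is the head noun "curator" (via "that"), at word 8.
(The other dependency links word 2 to a gap after word 15.)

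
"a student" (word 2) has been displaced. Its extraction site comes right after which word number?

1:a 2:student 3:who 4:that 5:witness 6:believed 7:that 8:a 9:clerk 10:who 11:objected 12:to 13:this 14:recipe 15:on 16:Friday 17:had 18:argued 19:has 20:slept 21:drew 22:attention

The displaced element is "a student" (word 2).
It is linked across 2 clause boundaries (that → Ø).
It functions as the subject of "slept", so the gap sits immediately after word 18 ("argued").
Base order: That witness believed that a clerk who objected to this recipe on Friday had argued that a student has slept.

18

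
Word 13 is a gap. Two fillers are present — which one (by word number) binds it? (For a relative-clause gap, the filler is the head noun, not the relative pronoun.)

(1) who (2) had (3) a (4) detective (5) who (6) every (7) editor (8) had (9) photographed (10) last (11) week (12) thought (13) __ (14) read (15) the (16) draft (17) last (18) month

The marked gap is the subject of "read".
Its filler is the fronted wh-phrase "who", at word 1.
(The other dependency links word 4 to a gap after word 9.)

1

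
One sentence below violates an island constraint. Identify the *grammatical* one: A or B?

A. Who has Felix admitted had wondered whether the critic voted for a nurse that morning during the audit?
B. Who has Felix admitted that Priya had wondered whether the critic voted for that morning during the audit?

A

In B, the wh-phrase is extracted from inside a wh-island (introduced by "whether"), which blocks movement.
In A, the extraction path crosses only that-complement boundaries, which are transparent.
So A is grammatical.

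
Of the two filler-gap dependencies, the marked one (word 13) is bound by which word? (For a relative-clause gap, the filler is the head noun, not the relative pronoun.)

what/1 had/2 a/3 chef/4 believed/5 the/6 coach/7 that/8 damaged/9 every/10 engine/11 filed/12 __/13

1

The marked gap is the direct object of "filed".
Its filler is the fronted wh-phrase "what", at word 1.
(The other dependency links word 7 to a gap after word 8.)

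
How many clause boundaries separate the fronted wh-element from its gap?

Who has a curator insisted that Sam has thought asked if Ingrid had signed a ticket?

"who" is extracted from the subject of "asked".
Boundaries crossed, outermost first: [that], [Ø] — 2 in total.

2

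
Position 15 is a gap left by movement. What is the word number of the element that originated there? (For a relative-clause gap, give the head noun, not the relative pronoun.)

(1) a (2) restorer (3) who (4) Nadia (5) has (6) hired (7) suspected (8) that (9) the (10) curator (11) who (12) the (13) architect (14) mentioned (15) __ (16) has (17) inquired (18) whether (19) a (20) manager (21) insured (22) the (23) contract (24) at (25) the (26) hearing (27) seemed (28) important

The gap at 15 is the subject of "inquired", inside a relative clause.
The relative pronoun is "who" (word 11); it is bound by the head noun immediately before it.
Its filler is the head noun "curator", at word 10.

10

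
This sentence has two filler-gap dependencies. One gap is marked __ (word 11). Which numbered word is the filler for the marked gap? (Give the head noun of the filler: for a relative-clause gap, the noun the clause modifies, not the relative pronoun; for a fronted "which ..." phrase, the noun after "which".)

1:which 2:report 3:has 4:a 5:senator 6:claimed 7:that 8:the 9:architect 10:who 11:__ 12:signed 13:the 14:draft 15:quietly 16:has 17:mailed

9

The marked gap is inside the relative clause, the subject of "signed".
Its filler is the head noun "architect" (via "who"), at word 9.
(The other dependency links word 2 to a gap after word 17.)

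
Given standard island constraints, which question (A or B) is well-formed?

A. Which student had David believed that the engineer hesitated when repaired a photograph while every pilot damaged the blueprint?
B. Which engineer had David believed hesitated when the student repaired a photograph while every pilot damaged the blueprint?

In A, the wh-phrase is extracted from inside an adjunct island (introduced by "when"), which blocks movement.
In B, the extraction path crosses only that-complement boundaries, which are transparent.
So B is grammatical.

B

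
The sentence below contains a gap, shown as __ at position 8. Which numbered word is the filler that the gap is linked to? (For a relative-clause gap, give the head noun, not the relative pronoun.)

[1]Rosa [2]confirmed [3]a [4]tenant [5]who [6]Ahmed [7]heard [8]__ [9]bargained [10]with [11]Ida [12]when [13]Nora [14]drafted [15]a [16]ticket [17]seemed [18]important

4

The gap at 8 is the subject of "bargained", inside a relative clause.
The relative pronoun is "who" (word 5); it is bound by the head noun immediately before it.
Its filler is the head noun "tenant", at word 4.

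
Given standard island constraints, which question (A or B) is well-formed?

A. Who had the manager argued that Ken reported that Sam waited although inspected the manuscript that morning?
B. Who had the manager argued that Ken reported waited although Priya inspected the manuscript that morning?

In A, the wh-phrase is extracted from inside an adjunct island (introduced by "although"), which blocks movement.
In B, the extraction path crosses only that-complement boundaries, which are transparent.
So B is grammatical.

B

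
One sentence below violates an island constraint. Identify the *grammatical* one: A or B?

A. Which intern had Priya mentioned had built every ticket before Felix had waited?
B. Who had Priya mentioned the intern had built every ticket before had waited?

A

In B, the wh-phrase is extracted from inside an adjunct island (introduced by "before"), which blocks movement.
In A, the extraction path crosses only that-complement boundaries, which are transparent.
So A is grammatical.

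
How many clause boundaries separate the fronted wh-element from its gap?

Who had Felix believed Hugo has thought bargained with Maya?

"who" is extracted from the subject of "bargained".
Boundaries crossed, outermost first: [Ø], [Ø] — 2 in total.

2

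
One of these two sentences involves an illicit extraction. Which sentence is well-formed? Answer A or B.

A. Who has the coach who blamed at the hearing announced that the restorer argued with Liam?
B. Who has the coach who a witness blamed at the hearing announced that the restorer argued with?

B

In A, the wh-phrase is extracted from inside a complex-NP island (relative clause) (introduced by "who"), which blocks movement.
In B, the extraction path crosses only that-complement boundaries, which are transparent.
So B is grammatical.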